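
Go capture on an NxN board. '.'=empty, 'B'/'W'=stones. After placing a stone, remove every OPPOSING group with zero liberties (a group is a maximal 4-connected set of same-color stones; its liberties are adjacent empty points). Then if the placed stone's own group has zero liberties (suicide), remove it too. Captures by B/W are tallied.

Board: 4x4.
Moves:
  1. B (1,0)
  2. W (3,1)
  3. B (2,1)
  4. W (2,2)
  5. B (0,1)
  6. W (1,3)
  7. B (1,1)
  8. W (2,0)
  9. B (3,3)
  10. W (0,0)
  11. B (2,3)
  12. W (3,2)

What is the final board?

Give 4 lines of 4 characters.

Move 1: B@(1,0) -> caps B=0 W=0
Move 2: W@(3,1) -> caps B=0 W=0
Move 3: B@(2,1) -> caps B=0 W=0
Move 4: W@(2,2) -> caps B=0 W=0
Move 5: B@(0,1) -> caps B=0 W=0
Move 6: W@(1,3) -> caps B=0 W=0
Move 7: B@(1,1) -> caps B=0 W=0
Move 8: W@(2,0) -> caps B=0 W=0
Move 9: B@(3,3) -> caps B=0 W=0
Move 10: W@(0,0) -> caps B=0 W=0
Move 11: B@(2,3) -> caps B=0 W=0
Move 12: W@(3,2) -> caps B=0 W=2

Answer: .B..
BB.W
WBW.
.WW.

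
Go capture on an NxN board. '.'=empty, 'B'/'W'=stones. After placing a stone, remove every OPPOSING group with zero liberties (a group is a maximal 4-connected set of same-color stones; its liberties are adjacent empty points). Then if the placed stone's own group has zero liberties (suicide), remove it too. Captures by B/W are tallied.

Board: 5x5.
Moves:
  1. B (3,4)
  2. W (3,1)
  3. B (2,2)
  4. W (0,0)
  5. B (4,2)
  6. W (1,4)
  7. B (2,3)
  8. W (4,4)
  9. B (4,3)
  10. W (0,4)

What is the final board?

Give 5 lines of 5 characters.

Move 1: B@(3,4) -> caps B=0 W=0
Move 2: W@(3,1) -> caps B=0 W=0
Move 3: B@(2,2) -> caps B=0 W=0
Move 4: W@(0,0) -> caps B=0 W=0
Move 5: B@(4,2) -> caps B=0 W=0
Move 6: W@(1,4) -> caps B=0 W=0
Move 7: B@(2,3) -> caps B=0 W=0
Move 8: W@(4,4) -> caps B=0 W=0
Move 9: B@(4,3) -> caps B=1 W=0
Move 10: W@(0,4) -> caps B=1 W=0

Answer: W...W
....W
..BB.
.W..B
..BB.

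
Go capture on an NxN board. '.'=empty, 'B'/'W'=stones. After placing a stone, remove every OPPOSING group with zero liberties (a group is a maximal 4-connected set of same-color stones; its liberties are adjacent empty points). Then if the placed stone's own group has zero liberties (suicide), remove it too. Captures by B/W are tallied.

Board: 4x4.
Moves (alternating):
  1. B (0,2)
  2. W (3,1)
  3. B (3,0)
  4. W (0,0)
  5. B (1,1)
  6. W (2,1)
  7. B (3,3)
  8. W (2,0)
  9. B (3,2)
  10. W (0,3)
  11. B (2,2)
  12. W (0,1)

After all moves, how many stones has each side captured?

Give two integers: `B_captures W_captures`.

Move 1: B@(0,2) -> caps B=0 W=0
Move 2: W@(3,1) -> caps B=0 W=0
Move 3: B@(3,0) -> caps B=0 W=0
Move 4: W@(0,0) -> caps B=0 W=0
Move 5: B@(1,1) -> caps B=0 W=0
Move 6: W@(2,1) -> caps B=0 W=0
Move 7: B@(3,3) -> caps B=0 W=0
Move 8: W@(2,0) -> caps B=0 W=1
Move 9: B@(3,2) -> caps B=0 W=1
Move 10: W@(0,3) -> caps B=0 W=1
Move 11: B@(2,2) -> caps B=0 W=1
Move 12: W@(0,1) -> caps B=0 W=1

Answer: 0 1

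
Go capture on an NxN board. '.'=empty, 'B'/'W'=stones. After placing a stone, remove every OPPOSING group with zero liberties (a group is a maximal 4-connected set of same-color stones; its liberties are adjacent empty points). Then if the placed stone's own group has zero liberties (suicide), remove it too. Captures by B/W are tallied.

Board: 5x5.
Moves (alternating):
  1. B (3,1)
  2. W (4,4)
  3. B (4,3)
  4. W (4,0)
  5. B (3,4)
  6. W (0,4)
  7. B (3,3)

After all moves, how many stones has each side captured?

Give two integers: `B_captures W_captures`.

Answer: 1 0

Derivation:
Move 1: B@(3,1) -> caps B=0 W=0
Move 2: W@(4,4) -> caps B=0 W=0
Move 3: B@(4,3) -> caps B=0 W=0
Move 4: W@(4,0) -> caps B=0 W=0
Move 5: B@(3,4) -> caps B=1 W=0
Move 6: W@(0,4) -> caps B=1 W=0
Move 7: B@(3,3) -> caps B=1 W=0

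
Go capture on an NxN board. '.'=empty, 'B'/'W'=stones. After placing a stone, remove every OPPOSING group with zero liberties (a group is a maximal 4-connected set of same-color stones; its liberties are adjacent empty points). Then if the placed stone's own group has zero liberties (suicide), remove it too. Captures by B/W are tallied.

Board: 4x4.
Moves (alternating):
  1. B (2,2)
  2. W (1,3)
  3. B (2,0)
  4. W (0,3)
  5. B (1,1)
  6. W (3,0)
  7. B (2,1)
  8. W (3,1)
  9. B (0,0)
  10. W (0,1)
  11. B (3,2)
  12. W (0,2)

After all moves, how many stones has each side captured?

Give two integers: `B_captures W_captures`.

Move 1: B@(2,2) -> caps B=0 W=0
Move 2: W@(1,3) -> caps B=0 W=0
Move 3: B@(2,0) -> caps B=0 W=0
Move 4: W@(0,3) -> caps B=0 W=0
Move 5: B@(1,1) -> caps B=0 W=0
Move 6: W@(3,0) -> caps B=0 W=0
Move 7: B@(2,1) -> caps B=0 W=0
Move 8: W@(3,1) -> caps B=0 W=0
Move 9: B@(0,0) -> caps B=0 W=0
Move 10: W@(0,1) -> caps B=0 W=0
Move 11: B@(3,2) -> caps B=2 W=0
Move 12: W@(0,2) -> caps B=2 W=0

Answer: 2 0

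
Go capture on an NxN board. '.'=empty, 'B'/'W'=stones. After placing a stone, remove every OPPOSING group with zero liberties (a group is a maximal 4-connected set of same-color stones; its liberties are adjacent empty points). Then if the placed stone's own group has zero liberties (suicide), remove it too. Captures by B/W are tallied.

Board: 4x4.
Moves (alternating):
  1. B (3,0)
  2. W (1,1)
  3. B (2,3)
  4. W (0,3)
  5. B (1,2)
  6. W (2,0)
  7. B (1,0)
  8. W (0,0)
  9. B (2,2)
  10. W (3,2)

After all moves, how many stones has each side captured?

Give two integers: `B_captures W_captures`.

Move 1: B@(3,0) -> caps B=0 W=0
Move 2: W@(1,1) -> caps B=0 W=0
Move 3: B@(2,3) -> caps B=0 W=0
Move 4: W@(0,3) -> caps B=0 W=0
Move 5: B@(1,2) -> caps B=0 W=0
Move 6: W@(2,0) -> caps B=0 W=0
Move 7: B@(1,0) -> caps B=0 W=0
Move 8: W@(0,0) -> caps B=0 W=1
Move 9: B@(2,2) -> caps B=0 W=1
Move 10: W@(3,2) -> caps B=0 W=1

Answer: 0 1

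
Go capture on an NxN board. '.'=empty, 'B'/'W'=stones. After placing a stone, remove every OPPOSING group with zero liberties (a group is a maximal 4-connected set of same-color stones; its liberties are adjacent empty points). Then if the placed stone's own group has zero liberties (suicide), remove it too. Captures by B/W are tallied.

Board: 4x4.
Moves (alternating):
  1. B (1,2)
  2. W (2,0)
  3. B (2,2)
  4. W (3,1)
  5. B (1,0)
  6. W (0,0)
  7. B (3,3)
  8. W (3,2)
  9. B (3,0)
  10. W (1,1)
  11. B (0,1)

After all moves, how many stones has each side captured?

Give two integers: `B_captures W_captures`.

Move 1: B@(1,2) -> caps B=0 W=0
Move 2: W@(2,0) -> caps B=0 W=0
Move 3: B@(2,2) -> caps B=0 W=0
Move 4: W@(3,1) -> caps B=0 W=0
Move 5: B@(1,0) -> caps B=0 W=0
Move 6: W@(0,0) -> caps B=0 W=0
Move 7: B@(3,3) -> caps B=0 W=0
Move 8: W@(3,2) -> caps B=0 W=0
Move 9: B@(3,0) -> caps B=0 W=0
Move 10: W@(1,1) -> caps B=0 W=1
Move 11: B@(0,1) -> caps B=0 W=1

Answer: 0 1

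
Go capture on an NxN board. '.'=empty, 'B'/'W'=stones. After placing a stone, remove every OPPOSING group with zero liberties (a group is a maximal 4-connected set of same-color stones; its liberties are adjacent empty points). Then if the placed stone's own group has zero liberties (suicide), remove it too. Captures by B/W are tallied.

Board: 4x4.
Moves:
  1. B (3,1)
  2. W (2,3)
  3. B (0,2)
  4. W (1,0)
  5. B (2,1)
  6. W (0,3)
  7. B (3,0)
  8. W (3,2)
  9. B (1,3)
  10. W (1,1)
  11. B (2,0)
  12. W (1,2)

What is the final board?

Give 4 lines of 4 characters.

Move 1: B@(3,1) -> caps B=0 W=0
Move 2: W@(2,3) -> caps B=0 W=0
Move 3: B@(0,2) -> caps B=0 W=0
Move 4: W@(1,0) -> caps B=0 W=0
Move 5: B@(2,1) -> caps B=0 W=0
Move 6: W@(0,3) -> caps B=0 W=0
Move 7: B@(3,0) -> caps B=0 W=0
Move 8: W@(3,2) -> caps B=0 W=0
Move 9: B@(1,3) -> caps B=1 W=0
Move 10: W@(1,1) -> caps B=1 W=0
Move 11: B@(2,0) -> caps B=1 W=0
Move 12: W@(1,2) -> caps B=1 W=0

Answer: ..B.
WWWB
BB.W
BBW.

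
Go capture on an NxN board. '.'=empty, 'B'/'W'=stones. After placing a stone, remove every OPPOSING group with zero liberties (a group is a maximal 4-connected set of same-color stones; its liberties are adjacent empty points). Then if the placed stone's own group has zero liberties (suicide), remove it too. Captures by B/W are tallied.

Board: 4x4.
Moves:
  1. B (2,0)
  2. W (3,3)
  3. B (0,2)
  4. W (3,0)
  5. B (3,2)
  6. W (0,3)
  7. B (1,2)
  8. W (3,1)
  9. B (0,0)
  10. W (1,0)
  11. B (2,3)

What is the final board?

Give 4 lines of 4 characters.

Answer: B.BW
W.B.
B..B
WWB.

Derivation:
Move 1: B@(2,0) -> caps B=0 W=0
Move 2: W@(3,3) -> caps B=0 W=0
Move 3: B@(0,2) -> caps B=0 W=0
Move 4: W@(3,0) -> caps B=0 W=0
Move 5: B@(3,2) -> caps B=0 W=0
Move 6: W@(0,3) -> caps B=0 W=0
Move 7: B@(1,2) -> caps B=0 W=0
Move 8: W@(3,1) -> caps B=0 W=0
Move 9: B@(0,0) -> caps B=0 W=0
Move 10: W@(1,0) -> caps B=0 W=0
Move 11: B@(2,3) -> caps B=1 W=0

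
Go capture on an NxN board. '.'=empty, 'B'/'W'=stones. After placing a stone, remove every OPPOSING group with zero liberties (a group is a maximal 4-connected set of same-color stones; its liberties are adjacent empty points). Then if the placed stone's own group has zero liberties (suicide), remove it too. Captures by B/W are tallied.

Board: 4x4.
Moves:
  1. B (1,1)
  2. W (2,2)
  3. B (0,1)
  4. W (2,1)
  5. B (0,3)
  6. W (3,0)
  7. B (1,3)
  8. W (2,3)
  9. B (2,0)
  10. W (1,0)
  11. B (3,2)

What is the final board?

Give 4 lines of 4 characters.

Move 1: B@(1,1) -> caps B=0 W=0
Move 2: W@(2,2) -> caps B=0 W=0
Move 3: B@(0,1) -> caps B=0 W=0
Move 4: W@(2,1) -> caps B=0 W=0
Move 5: B@(0,3) -> caps B=0 W=0
Move 6: W@(3,0) -> caps B=0 W=0
Move 7: B@(1,3) -> caps B=0 W=0
Move 8: W@(2,3) -> caps B=0 W=0
Move 9: B@(2,0) -> caps B=0 W=0
Move 10: W@(1,0) -> caps B=0 W=1
Move 11: B@(3,2) -> caps B=0 W=1

Answer: .B.B
WB.B
.WWW
W.B.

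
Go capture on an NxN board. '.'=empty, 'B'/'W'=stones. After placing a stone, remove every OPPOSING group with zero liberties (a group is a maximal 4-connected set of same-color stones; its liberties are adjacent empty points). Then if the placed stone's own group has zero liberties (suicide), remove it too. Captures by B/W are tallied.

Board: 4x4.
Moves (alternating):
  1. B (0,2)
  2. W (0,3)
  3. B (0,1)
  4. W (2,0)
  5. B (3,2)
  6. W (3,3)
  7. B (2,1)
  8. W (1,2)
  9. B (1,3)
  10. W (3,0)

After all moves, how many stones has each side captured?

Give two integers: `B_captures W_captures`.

Move 1: B@(0,2) -> caps B=0 W=0
Move 2: W@(0,3) -> caps B=0 W=0
Move 3: B@(0,1) -> caps B=0 W=0
Move 4: W@(2,0) -> caps B=0 W=0
Move 5: B@(3,2) -> caps B=0 W=0
Move 6: W@(3,3) -> caps B=0 W=0
Move 7: B@(2,1) -> caps B=0 W=0
Move 8: W@(1,2) -> caps B=0 W=0
Move 9: B@(1,3) -> caps B=1 W=0
Move 10: W@(3,0) -> caps B=1 W=0

Answer: 1 0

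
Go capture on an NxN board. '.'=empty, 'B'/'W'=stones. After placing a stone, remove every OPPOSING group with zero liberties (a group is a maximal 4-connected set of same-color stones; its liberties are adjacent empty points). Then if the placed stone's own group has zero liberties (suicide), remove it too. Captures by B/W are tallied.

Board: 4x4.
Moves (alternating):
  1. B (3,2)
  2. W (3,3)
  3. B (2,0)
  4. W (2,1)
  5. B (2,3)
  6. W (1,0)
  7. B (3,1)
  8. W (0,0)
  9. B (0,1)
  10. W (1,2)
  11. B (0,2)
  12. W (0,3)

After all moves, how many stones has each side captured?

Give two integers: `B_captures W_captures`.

Answer: 1 0

Derivation:
Move 1: B@(3,2) -> caps B=0 W=0
Move 2: W@(3,3) -> caps B=0 W=0
Move 3: B@(2,0) -> caps B=0 W=0
Move 4: W@(2,1) -> caps B=0 W=0
Move 5: B@(2,3) -> caps B=1 W=0
Move 6: W@(1,0) -> caps B=1 W=0
Move 7: B@(3,1) -> caps B=1 W=0
Move 8: W@(0,0) -> caps B=1 W=0
Move 9: B@(0,1) -> caps B=1 W=0
Move 10: W@(1,2) -> caps B=1 W=0
Move 11: B@(0,2) -> caps B=1 W=0
Move 12: W@(0,3) -> caps B=1 W=0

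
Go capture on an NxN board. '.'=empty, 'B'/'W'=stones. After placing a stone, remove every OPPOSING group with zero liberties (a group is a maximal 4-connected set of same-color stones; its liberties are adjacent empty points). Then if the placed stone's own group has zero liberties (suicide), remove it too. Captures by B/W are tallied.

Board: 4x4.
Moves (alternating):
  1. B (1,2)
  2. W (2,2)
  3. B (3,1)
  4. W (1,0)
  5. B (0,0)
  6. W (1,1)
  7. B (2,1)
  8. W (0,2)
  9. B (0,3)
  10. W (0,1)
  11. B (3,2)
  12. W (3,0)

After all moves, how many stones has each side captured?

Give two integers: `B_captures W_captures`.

Move 1: B@(1,2) -> caps B=0 W=0
Move 2: W@(2,2) -> caps B=0 W=0
Move 3: B@(3,1) -> caps B=0 W=0
Move 4: W@(1,0) -> caps B=0 W=0
Move 5: B@(0,0) -> caps B=0 W=0
Move 6: W@(1,1) -> caps B=0 W=0
Move 7: B@(2,1) -> caps B=0 W=0
Move 8: W@(0,2) -> caps B=0 W=0
Move 9: B@(0,3) -> caps B=0 W=0
Move 10: W@(0,1) -> caps B=0 W=1
Move 11: B@(3,2) -> caps B=0 W=1
Move 12: W@(3,0) -> caps B=0 W=1

Answer: 0 1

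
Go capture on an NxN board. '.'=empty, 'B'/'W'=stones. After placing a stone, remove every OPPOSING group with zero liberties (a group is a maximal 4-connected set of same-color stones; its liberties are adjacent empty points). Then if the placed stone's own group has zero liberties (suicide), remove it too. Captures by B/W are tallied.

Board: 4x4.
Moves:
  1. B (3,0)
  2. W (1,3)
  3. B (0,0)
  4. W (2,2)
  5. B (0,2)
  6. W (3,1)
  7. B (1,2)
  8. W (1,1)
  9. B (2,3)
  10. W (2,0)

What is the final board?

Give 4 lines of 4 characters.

Move 1: B@(3,0) -> caps B=0 W=0
Move 2: W@(1,3) -> caps B=0 W=0
Move 3: B@(0,0) -> caps B=0 W=0
Move 4: W@(2,2) -> caps B=0 W=0
Move 5: B@(0,2) -> caps B=0 W=0
Move 6: W@(3,1) -> caps B=0 W=0
Move 7: B@(1,2) -> caps B=0 W=0
Move 8: W@(1,1) -> caps B=0 W=0
Move 9: B@(2,3) -> caps B=0 W=0
Move 10: W@(2,0) -> caps B=0 W=1

Answer: B.B.
.WBW
W.WB
.W..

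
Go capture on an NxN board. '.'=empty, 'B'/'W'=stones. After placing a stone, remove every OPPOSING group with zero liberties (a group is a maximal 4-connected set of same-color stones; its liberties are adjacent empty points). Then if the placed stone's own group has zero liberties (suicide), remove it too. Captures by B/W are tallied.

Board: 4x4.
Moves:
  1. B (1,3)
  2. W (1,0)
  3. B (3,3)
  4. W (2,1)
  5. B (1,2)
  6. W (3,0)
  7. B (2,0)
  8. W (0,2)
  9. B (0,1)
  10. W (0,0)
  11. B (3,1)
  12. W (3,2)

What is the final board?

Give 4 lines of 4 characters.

Move 1: B@(1,3) -> caps B=0 W=0
Move 2: W@(1,0) -> caps B=0 W=0
Move 3: B@(3,3) -> caps B=0 W=0
Move 4: W@(2,1) -> caps B=0 W=0
Move 5: B@(1,2) -> caps B=0 W=0
Move 6: W@(3,0) -> caps B=0 W=0
Move 7: B@(2,0) -> caps B=0 W=0
Move 8: W@(0,2) -> caps B=0 W=0
Move 9: B@(0,1) -> caps B=0 W=0
Move 10: W@(0,0) -> caps B=0 W=0
Move 11: B@(3,1) -> caps B=0 W=0
Move 12: W@(3,2) -> caps B=0 W=1

Answer: WBW.
W.BB
.W..
W.WB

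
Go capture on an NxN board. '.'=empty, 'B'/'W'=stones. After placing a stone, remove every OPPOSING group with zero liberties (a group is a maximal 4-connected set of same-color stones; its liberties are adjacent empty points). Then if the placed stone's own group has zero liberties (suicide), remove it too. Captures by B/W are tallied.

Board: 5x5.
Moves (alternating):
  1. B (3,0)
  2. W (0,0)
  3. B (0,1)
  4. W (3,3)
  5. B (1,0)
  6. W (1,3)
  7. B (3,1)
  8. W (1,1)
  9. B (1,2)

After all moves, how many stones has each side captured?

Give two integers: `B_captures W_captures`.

Answer: 1 0

Derivation:
Move 1: B@(3,0) -> caps B=0 W=0
Move 2: W@(0,0) -> caps B=0 W=0
Move 3: B@(0,1) -> caps B=0 W=0
Move 4: W@(3,3) -> caps B=0 W=0
Move 5: B@(1,0) -> caps B=1 W=0
Move 6: W@(1,3) -> caps B=1 W=0
Move 7: B@(3,1) -> caps B=1 W=0
Move 8: W@(1,1) -> caps B=1 W=0
Move 9: B@(1,2) -> caps B=1 W=0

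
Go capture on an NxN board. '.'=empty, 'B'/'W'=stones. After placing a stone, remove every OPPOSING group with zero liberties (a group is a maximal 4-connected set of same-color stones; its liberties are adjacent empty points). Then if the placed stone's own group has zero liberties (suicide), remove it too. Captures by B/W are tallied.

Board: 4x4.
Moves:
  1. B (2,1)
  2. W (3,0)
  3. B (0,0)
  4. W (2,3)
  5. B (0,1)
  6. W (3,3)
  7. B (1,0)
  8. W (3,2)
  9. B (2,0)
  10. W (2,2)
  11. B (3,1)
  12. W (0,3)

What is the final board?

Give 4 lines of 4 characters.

Answer: BB.W
B...
BBWW
.BWW

Derivation:
Move 1: B@(2,1) -> caps B=0 W=0
Move 2: W@(3,0) -> caps B=0 W=0
Move 3: B@(0,0) -> caps B=0 W=0
Move 4: W@(2,3) -> caps B=0 W=0
Move 5: B@(0,1) -> caps B=0 W=0
Move 6: W@(3,3) -> caps B=0 W=0
Move 7: B@(1,0) -> caps B=0 W=0
Move 8: W@(3,2) -> caps B=0 W=0
Move 9: B@(2,0) -> caps B=0 W=0
Move 10: W@(2,2) -> caps B=0 W=0
Move 11: B@(3,1) -> caps B=1 W=0
Move 12: W@(0,3) -> caps B=1 W=0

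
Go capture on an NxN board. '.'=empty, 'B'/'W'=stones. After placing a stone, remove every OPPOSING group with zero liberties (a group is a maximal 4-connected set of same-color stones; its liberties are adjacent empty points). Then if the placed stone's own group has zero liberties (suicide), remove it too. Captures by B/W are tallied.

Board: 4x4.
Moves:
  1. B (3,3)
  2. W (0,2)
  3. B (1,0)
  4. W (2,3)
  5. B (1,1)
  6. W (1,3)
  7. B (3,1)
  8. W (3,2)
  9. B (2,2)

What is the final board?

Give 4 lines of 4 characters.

Move 1: B@(3,3) -> caps B=0 W=0
Move 2: W@(0,2) -> caps B=0 W=0
Move 3: B@(1,0) -> caps B=0 W=0
Move 4: W@(2,3) -> caps B=0 W=0
Move 5: B@(1,1) -> caps B=0 W=0
Move 6: W@(1,3) -> caps B=0 W=0
Move 7: B@(3,1) -> caps B=0 W=0
Move 8: W@(3,2) -> caps B=0 W=1
Move 9: B@(2,2) -> caps B=0 W=1

Answer: ..W.
BB.W
..BW
.BW.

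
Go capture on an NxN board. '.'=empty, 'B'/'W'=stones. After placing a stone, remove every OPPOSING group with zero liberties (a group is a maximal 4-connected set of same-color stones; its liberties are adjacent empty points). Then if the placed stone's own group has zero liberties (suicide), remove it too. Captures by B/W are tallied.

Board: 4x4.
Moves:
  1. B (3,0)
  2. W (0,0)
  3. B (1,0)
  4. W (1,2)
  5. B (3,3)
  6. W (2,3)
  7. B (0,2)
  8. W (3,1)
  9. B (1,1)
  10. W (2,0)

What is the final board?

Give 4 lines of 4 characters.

Move 1: B@(3,0) -> caps B=0 W=0
Move 2: W@(0,0) -> caps B=0 W=0
Move 3: B@(1,0) -> caps B=0 W=0
Move 4: W@(1,2) -> caps B=0 W=0
Move 5: B@(3,3) -> caps B=0 W=0
Move 6: W@(2,3) -> caps B=0 W=0
Move 7: B@(0,2) -> caps B=0 W=0
Move 8: W@(3,1) -> caps B=0 W=0
Move 9: B@(1,1) -> caps B=0 W=0
Move 10: W@(2,0) -> caps B=0 W=1

Answer: W.B.
BBW.
W..W
.W.B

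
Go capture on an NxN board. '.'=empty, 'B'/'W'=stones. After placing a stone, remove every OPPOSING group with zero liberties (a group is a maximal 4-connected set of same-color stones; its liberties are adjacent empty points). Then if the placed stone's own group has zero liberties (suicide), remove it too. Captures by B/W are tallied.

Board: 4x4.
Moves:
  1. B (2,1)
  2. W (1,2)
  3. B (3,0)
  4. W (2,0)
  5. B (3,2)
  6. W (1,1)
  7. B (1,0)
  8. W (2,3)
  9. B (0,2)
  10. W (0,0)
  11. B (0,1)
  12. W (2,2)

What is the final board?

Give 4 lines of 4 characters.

Answer: .BB.
BWW.
.BWW
B.B.

Derivation:
Move 1: B@(2,1) -> caps B=0 W=0
Move 2: W@(1,2) -> caps B=0 W=0
Move 3: B@(3,0) -> caps B=0 W=0
Move 4: W@(2,0) -> caps B=0 W=0
Move 5: B@(3,2) -> caps B=0 W=0
Move 6: W@(1,1) -> caps B=0 W=0
Move 7: B@(1,0) -> caps B=1 W=0
Move 8: W@(2,3) -> caps B=1 W=0
Move 9: B@(0,2) -> caps B=1 W=0
Move 10: W@(0,0) -> caps B=1 W=0
Move 11: B@(0,1) -> caps B=2 W=0
Move 12: W@(2,2) -> caps B=2 W=0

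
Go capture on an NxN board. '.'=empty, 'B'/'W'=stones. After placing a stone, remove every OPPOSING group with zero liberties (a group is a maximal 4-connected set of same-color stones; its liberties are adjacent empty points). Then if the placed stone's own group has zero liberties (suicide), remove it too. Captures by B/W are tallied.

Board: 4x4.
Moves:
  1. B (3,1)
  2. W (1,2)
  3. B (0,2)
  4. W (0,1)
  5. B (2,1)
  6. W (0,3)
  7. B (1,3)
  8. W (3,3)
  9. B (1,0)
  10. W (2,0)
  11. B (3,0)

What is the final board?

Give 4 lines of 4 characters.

Answer: .W.W
B.WB
.B..
BB.W

Derivation:
Move 1: B@(3,1) -> caps B=0 W=0
Move 2: W@(1,2) -> caps B=0 W=0
Move 3: B@(0,2) -> caps B=0 W=0
Move 4: W@(0,1) -> caps B=0 W=0
Move 5: B@(2,1) -> caps B=0 W=0
Move 6: W@(0,3) -> caps B=0 W=1
Move 7: B@(1,3) -> caps B=0 W=1
Move 8: W@(3,3) -> caps B=0 W=1
Move 9: B@(1,0) -> caps B=0 W=1
Move 10: W@(2,0) -> caps B=0 W=1
Move 11: B@(3,0) -> caps B=1 W=1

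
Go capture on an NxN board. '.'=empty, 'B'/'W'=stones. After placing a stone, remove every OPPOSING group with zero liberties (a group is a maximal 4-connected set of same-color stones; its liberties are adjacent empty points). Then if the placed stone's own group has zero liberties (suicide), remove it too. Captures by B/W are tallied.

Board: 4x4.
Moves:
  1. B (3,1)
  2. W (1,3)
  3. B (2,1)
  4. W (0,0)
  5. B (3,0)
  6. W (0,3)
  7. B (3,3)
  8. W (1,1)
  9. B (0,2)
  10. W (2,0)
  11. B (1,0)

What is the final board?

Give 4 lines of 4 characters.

Answer: W.BW
BW.W
.B..
BB.B

Derivation:
Move 1: B@(3,1) -> caps B=0 W=0
Move 2: W@(1,3) -> caps B=0 W=0
Move 3: B@(2,1) -> caps B=0 W=0
Move 4: W@(0,0) -> caps B=0 W=0
Move 5: B@(3,0) -> caps B=0 W=0
Move 6: W@(0,3) -> caps B=0 W=0
Move 7: B@(3,3) -> caps B=0 W=0
Move 8: W@(1,1) -> caps B=0 W=0
Move 9: B@(0,2) -> caps B=0 W=0
Move 10: W@(2,0) -> caps B=0 W=0
Move 11: B@(1,0) -> caps B=1 W=0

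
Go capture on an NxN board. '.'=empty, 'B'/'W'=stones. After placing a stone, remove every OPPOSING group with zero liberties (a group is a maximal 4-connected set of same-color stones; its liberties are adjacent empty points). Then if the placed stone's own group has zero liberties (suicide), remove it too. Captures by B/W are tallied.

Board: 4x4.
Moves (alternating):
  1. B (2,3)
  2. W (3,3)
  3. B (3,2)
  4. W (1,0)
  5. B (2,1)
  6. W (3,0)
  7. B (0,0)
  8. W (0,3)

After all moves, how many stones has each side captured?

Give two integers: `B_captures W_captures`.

Answer: 1 0

Derivation:
Move 1: B@(2,3) -> caps B=0 W=0
Move 2: W@(3,3) -> caps B=0 W=0
Move 3: B@(3,2) -> caps B=1 W=0
Move 4: W@(1,0) -> caps B=1 W=0
Move 5: B@(2,1) -> caps B=1 W=0
Move 6: W@(3,0) -> caps B=1 W=0
Move 7: B@(0,0) -> caps B=1 W=0
Move 8: W@(0,3) -> caps B=1 W=0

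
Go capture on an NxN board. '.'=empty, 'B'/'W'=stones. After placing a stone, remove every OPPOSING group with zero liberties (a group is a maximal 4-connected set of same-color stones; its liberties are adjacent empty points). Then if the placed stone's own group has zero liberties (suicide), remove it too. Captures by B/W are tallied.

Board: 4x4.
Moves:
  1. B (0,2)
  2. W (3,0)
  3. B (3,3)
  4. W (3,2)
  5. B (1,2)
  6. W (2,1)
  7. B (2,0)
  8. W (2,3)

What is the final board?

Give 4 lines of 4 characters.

Move 1: B@(0,2) -> caps B=0 W=0
Move 2: W@(3,0) -> caps B=0 W=0
Move 3: B@(3,3) -> caps B=0 W=0
Move 4: W@(3,2) -> caps B=0 W=0
Move 5: B@(1,2) -> caps B=0 W=0
Move 6: W@(2,1) -> caps B=0 W=0
Move 7: B@(2,0) -> caps B=0 W=0
Move 8: W@(2,3) -> caps B=0 W=1

Answer: ..B.
..B.
BW.W
W.W.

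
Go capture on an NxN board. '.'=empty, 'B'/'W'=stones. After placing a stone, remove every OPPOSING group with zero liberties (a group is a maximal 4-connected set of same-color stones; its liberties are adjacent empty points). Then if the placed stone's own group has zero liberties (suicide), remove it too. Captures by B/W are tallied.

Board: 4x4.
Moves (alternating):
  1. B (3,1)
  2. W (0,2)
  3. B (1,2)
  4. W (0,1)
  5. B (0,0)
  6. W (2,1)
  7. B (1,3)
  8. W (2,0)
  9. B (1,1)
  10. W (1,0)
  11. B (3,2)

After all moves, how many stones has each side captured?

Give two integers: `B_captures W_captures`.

Move 1: B@(3,1) -> caps B=0 W=0
Move 2: W@(0,2) -> caps B=0 W=0
Move 3: B@(1,2) -> caps B=0 W=0
Move 4: W@(0,1) -> caps B=0 W=0
Move 5: B@(0,0) -> caps B=0 W=0
Move 6: W@(2,1) -> caps B=0 W=0
Move 7: B@(1,3) -> caps B=0 W=0
Move 8: W@(2,0) -> caps B=0 W=0
Move 9: B@(1,1) -> caps B=0 W=0
Move 10: W@(1,0) -> caps B=0 W=1
Move 11: B@(3,2) -> caps B=0 W=1

Answer: 0 1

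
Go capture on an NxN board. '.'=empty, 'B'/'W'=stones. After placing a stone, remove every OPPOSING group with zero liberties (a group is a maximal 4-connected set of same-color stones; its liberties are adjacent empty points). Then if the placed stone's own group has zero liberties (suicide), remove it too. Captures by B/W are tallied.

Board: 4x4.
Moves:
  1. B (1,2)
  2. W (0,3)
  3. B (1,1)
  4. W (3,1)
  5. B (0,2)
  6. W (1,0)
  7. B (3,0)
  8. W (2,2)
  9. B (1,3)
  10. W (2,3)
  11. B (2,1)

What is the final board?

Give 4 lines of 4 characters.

Move 1: B@(1,2) -> caps B=0 W=0
Move 2: W@(0,3) -> caps B=0 W=0
Move 3: B@(1,1) -> caps B=0 W=0
Move 4: W@(3,1) -> caps B=0 W=0
Move 5: B@(0,2) -> caps B=0 W=0
Move 6: W@(1,0) -> caps B=0 W=0
Move 7: B@(3,0) -> caps B=0 W=0
Move 8: W@(2,2) -> caps B=0 W=0
Move 9: B@(1,3) -> caps B=1 W=0
Move 10: W@(2,3) -> caps B=1 W=0
Move 11: B@(2,1) -> caps B=1 W=0

Answer: ..B.
WBBB
.BWW
BW..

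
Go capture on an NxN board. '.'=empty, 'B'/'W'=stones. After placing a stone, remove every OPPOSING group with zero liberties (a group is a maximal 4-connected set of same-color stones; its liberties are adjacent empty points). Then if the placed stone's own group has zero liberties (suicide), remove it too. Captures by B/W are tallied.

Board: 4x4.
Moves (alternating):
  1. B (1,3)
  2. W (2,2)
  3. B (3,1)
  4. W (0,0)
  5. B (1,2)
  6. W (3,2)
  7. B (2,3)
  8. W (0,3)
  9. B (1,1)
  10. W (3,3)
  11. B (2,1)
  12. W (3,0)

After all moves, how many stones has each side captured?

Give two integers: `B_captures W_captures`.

Answer: 3 0

Derivation:
Move 1: B@(1,3) -> caps B=0 W=0
Move 2: W@(2,2) -> caps B=0 W=0
Move 3: B@(3,1) -> caps B=0 W=0
Move 4: W@(0,0) -> caps B=0 W=0
Move 5: B@(1,2) -> caps B=0 W=0
Move 6: W@(3,2) -> caps B=0 W=0
Move 7: B@(2,3) -> caps B=0 W=0
Move 8: W@(0,3) -> caps B=0 W=0
Move 9: B@(1,1) -> caps B=0 W=0
Move 10: W@(3,3) -> caps B=0 W=0
Move 11: B@(2,1) -> caps B=3 W=0
Move 12: W@(3,0) -> caps B=3 W=0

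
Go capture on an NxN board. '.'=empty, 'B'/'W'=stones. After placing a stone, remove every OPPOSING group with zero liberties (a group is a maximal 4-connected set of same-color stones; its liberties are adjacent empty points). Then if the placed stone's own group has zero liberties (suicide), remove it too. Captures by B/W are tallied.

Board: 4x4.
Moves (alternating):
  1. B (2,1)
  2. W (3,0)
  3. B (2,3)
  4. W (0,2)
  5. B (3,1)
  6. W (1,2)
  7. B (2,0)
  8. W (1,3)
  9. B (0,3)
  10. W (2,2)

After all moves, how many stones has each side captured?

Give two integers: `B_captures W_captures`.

Move 1: B@(2,1) -> caps B=0 W=0
Move 2: W@(3,0) -> caps B=0 W=0
Move 3: B@(2,3) -> caps B=0 W=0
Move 4: W@(0,2) -> caps B=0 W=0
Move 5: B@(3,1) -> caps B=0 W=0
Move 6: W@(1,2) -> caps B=0 W=0
Move 7: B@(2,0) -> caps B=1 W=0
Move 8: W@(1,3) -> caps B=1 W=0
Move 9: B@(0,3) -> caps B=1 W=0
Move 10: W@(2,2) -> caps B=1 W=0

Answer: 1 0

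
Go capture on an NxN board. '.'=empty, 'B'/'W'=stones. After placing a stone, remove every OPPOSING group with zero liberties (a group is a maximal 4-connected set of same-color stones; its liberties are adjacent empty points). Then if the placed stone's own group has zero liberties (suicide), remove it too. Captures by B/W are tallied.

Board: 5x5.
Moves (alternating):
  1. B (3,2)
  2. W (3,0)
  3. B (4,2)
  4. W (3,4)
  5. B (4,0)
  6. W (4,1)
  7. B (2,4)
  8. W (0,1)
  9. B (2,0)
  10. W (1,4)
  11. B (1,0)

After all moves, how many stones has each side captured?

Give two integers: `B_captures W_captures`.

Move 1: B@(3,2) -> caps B=0 W=0
Move 2: W@(3,0) -> caps B=0 W=0
Move 3: B@(4,2) -> caps B=0 W=0
Move 4: W@(3,4) -> caps B=0 W=0
Move 5: B@(4,0) -> caps B=0 W=0
Move 6: W@(4,1) -> caps B=0 W=1
Move 7: B@(2,4) -> caps B=0 W=1
Move 8: W@(0,1) -> caps B=0 W=1
Move 9: B@(2,0) -> caps B=0 W=1
Move 10: W@(1,4) -> caps B=0 W=1
Move 11: B@(1,0) -> caps B=0 W=1

Answer: 0 1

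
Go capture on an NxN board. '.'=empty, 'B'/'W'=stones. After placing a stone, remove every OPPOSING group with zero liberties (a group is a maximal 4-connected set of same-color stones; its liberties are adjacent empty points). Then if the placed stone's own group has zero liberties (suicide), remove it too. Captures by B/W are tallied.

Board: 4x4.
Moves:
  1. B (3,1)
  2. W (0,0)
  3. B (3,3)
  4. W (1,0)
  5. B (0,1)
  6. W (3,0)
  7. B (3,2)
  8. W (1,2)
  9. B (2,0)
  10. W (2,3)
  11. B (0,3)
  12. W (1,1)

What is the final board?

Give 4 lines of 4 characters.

Move 1: B@(3,1) -> caps B=0 W=0
Move 2: W@(0,0) -> caps B=0 W=0
Move 3: B@(3,3) -> caps B=0 W=0
Move 4: W@(1,0) -> caps B=0 W=0
Move 5: B@(0,1) -> caps B=0 W=0
Move 6: W@(3,0) -> caps B=0 W=0
Move 7: B@(3,2) -> caps B=0 W=0
Move 8: W@(1,2) -> caps B=0 W=0
Move 9: B@(2,0) -> caps B=1 W=0
Move 10: W@(2,3) -> caps B=1 W=0
Move 11: B@(0,3) -> caps B=1 W=0
Move 12: W@(1,1) -> caps B=1 W=0

Answer: WB.B
WWW.
B..W
.BBB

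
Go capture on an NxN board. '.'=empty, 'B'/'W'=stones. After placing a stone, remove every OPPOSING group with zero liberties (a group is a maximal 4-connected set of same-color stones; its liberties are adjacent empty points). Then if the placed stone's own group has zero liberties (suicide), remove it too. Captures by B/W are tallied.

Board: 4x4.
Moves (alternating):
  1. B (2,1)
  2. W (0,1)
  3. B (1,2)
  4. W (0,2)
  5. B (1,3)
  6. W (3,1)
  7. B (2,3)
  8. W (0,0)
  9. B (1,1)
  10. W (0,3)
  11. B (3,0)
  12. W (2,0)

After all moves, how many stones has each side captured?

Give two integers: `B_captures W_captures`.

Answer: 0 1

Derivation:
Move 1: B@(2,1) -> caps B=0 W=0
Move 2: W@(0,1) -> caps B=0 W=0
Move 3: B@(1,2) -> caps B=0 W=0
Move 4: W@(0,2) -> caps B=0 W=0
Move 5: B@(1,3) -> caps B=0 W=0
Move 6: W@(3,1) -> caps B=0 W=0
Move 7: B@(2,3) -> caps B=0 W=0
Move 8: W@(0,0) -> caps B=0 W=0
Move 9: B@(1,1) -> caps B=0 W=0
Move 10: W@(0,3) -> caps B=0 W=0
Move 11: B@(3,0) -> caps B=0 W=0
Move 12: W@(2,0) -> caps B=0 W=1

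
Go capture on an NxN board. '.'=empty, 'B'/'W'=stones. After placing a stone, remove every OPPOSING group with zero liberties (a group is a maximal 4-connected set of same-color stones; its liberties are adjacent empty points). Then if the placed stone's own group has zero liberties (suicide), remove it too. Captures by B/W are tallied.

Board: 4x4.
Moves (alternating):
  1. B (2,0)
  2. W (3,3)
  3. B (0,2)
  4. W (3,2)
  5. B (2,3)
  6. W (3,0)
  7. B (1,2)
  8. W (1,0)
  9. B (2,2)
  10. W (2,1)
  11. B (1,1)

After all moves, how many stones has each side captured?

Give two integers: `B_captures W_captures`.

Move 1: B@(2,0) -> caps B=0 W=0
Move 2: W@(3,3) -> caps B=0 W=0
Move 3: B@(0,2) -> caps B=0 W=0
Move 4: W@(3,2) -> caps B=0 W=0
Move 5: B@(2,3) -> caps B=0 W=0
Move 6: W@(3,0) -> caps B=0 W=0
Move 7: B@(1,2) -> caps B=0 W=0
Move 8: W@(1,0) -> caps B=0 W=0
Move 9: B@(2,2) -> caps B=0 W=0
Move 10: W@(2,1) -> caps B=0 W=1
Move 11: B@(1,1) -> caps B=0 W=1

Answer: 0 1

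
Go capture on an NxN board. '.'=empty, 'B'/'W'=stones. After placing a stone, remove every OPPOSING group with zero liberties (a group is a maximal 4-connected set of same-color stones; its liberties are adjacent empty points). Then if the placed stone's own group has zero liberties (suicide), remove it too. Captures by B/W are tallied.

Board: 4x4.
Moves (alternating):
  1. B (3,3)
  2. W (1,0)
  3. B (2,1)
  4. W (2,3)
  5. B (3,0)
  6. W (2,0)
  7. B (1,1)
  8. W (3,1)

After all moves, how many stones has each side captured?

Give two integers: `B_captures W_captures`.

Answer: 0 1

Derivation:
Move 1: B@(3,3) -> caps B=0 W=0
Move 2: W@(1,0) -> caps B=0 W=0
Move 3: B@(2,1) -> caps B=0 W=0
Move 4: W@(2,3) -> caps B=0 W=0
Move 5: B@(3,0) -> caps B=0 W=0
Move 6: W@(2,0) -> caps B=0 W=0
Move 7: B@(1,1) -> caps B=0 W=0
Move 8: W@(3,1) -> caps B=0 W=1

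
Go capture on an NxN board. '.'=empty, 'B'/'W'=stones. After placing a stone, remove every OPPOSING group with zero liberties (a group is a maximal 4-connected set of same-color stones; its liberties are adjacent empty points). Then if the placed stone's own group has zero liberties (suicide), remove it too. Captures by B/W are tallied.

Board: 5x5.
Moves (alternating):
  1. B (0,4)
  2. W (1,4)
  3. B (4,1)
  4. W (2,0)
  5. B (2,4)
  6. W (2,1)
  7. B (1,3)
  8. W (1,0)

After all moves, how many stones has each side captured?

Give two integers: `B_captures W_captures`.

Move 1: B@(0,4) -> caps B=0 W=0
Move 2: W@(1,4) -> caps B=0 W=0
Move 3: B@(4,1) -> caps B=0 W=0
Move 4: W@(2,0) -> caps B=0 W=0
Move 5: B@(2,4) -> caps B=0 W=0
Move 6: W@(2,1) -> caps B=0 W=0
Move 7: B@(1,3) -> caps B=1 W=0
Move 8: W@(1,0) -> caps B=1 W=0

Answer: 1 0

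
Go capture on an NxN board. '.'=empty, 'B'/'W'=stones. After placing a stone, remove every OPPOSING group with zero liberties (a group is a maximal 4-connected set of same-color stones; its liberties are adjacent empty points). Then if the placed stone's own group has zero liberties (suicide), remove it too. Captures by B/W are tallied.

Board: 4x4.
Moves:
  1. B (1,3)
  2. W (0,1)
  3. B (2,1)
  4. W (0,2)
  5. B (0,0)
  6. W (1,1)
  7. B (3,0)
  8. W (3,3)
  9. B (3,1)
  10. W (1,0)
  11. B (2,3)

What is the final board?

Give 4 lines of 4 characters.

Answer: .WW.
WW.B
.B.B
BB.W

Derivation:
Move 1: B@(1,3) -> caps B=0 W=0
Move 2: W@(0,1) -> caps B=0 W=0
Move 3: B@(2,1) -> caps B=0 W=0
Move 4: W@(0,2) -> caps B=0 W=0
Move 5: B@(0,0) -> caps B=0 W=0
Move 6: W@(1,1) -> caps B=0 W=0
Move 7: B@(3,0) -> caps B=0 W=0
Move 8: W@(3,3) -> caps B=0 W=0
Move 9: B@(3,1) -> caps B=0 W=0
Move 10: W@(1,0) -> caps B=0 W=1
Move 11: B@(2,3) -> caps B=0 W=1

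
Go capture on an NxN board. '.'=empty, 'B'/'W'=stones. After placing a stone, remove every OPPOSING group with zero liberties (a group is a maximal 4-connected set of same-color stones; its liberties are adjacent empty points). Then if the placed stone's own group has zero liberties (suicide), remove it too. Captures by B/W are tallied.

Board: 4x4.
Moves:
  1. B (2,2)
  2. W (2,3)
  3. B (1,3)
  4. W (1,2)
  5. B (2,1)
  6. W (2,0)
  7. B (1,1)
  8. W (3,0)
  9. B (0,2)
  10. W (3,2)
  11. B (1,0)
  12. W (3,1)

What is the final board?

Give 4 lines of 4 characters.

Move 1: B@(2,2) -> caps B=0 W=0
Move 2: W@(2,3) -> caps B=0 W=0
Move 3: B@(1,3) -> caps B=0 W=0
Move 4: W@(1,2) -> caps B=0 W=0
Move 5: B@(2,1) -> caps B=0 W=0
Move 6: W@(2,0) -> caps B=0 W=0
Move 7: B@(1,1) -> caps B=0 W=0
Move 8: W@(3,0) -> caps B=0 W=0
Move 9: B@(0,2) -> caps B=1 W=0
Move 10: W@(3,2) -> caps B=1 W=0
Move 11: B@(1,0) -> caps B=1 W=0
Move 12: W@(3,1) -> caps B=1 W=0

Answer: ..B.
BB.B
WBBW
WWW.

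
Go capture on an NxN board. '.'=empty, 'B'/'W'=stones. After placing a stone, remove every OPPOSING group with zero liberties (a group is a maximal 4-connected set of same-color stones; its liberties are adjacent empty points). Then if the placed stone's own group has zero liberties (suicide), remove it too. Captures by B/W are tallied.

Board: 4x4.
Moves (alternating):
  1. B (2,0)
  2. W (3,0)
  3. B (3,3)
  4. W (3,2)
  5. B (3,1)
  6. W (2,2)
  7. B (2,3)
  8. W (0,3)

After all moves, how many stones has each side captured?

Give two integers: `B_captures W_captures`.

Answer: 1 0

Derivation:
Move 1: B@(2,0) -> caps B=0 W=0
Move 2: W@(3,0) -> caps B=0 W=0
Move 3: B@(3,3) -> caps B=0 W=0
Move 4: W@(3,2) -> caps B=0 W=0
Move 5: B@(3,1) -> caps B=1 W=0
Move 6: W@(2,2) -> caps B=1 W=0
Move 7: B@(2,3) -> caps B=1 W=0
Move 8: W@(0,3) -> caps B=1 W=0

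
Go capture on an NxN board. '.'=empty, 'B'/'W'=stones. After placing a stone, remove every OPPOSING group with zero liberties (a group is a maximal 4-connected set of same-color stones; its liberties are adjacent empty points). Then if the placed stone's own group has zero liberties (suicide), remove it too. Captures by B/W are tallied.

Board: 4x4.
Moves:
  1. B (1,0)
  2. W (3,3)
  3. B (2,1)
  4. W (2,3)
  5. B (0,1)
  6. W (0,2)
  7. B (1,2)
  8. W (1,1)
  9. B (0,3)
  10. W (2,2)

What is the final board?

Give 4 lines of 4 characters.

Answer: .B.B
B.B.
.BWW
...W

Derivation:
Move 1: B@(1,0) -> caps B=0 W=0
Move 2: W@(3,3) -> caps B=0 W=0
Move 3: B@(2,1) -> caps B=0 W=0
Move 4: W@(2,3) -> caps B=0 W=0
Move 5: B@(0,1) -> caps B=0 W=0
Move 6: W@(0,2) -> caps B=0 W=0
Move 7: B@(1,2) -> caps B=0 W=0
Move 8: W@(1,1) -> caps B=0 W=0
Move 9: B@(0,3) -> caps B=1 W=0
Move 10: W@(2,2) -> caps B=1 W=0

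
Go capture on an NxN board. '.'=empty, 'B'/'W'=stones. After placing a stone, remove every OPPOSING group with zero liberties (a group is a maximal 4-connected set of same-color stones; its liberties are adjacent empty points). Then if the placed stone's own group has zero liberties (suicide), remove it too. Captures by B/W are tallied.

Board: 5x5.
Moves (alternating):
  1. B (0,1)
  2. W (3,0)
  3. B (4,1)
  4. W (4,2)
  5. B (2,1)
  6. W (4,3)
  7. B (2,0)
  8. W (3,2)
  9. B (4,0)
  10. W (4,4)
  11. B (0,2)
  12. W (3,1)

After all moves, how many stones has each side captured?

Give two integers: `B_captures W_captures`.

Move 1: B@(0,1) -> caps B=0 W=0
Move 2: W@(3,0) -> caps B=0 W=0
Move 3: B@(4,1) -> caps B=0 W=0
Move 4: W@(4,2) -> caps B=0 W=0
Move 5: B@(2,1) -> caps B=0 W=0
Move 6: W@(4,3) -> caps B=0 W=0
Move 7: B@(2,0) -> caps B=0 W=0
Move 8: W@(3,2) -> caps B=0 W=0
Move 9: B@(4,0) -> caps B=0 W=0
Move 10: W@(4,4) -> caps B=0 W=0
Move 11: B@(0,2) -> caps B=0 W=0
Move 12: W@(3,1) -> caps B=0 W=2

Answer: 0 2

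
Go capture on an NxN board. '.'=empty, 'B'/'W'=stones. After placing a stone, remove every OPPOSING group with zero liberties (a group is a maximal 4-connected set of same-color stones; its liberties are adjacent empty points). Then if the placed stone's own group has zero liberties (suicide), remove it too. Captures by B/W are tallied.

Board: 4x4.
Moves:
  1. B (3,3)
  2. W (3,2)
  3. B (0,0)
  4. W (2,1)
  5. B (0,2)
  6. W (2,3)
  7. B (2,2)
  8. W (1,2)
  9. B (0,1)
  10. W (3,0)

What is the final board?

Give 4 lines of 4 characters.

Answer: BBB.
..W.
.W.W
W.W.

Derivation:
Move 1: B@(3,3) -> caps B=0 W=0
Move 2: W@(3,2) -> caps B=0 W=0
Move 3: B@(0,0) -> caps B=0 W=0
Move 4: W@(2,1) -> caps B=0 W=0
Move 5: B@(0,2) -> caps B=0 W=0
Move 6: W@(2,3) -> caps B=0 W=1
Move 7: B@(2,2) -> caps B=0 W=1
Move 8: W@(1,2) -> caps B=0 W=2
Move 9: B@(0,1) -> caps B=0 W=2
Move 10: W@(3,0) -> caps B=0 W=2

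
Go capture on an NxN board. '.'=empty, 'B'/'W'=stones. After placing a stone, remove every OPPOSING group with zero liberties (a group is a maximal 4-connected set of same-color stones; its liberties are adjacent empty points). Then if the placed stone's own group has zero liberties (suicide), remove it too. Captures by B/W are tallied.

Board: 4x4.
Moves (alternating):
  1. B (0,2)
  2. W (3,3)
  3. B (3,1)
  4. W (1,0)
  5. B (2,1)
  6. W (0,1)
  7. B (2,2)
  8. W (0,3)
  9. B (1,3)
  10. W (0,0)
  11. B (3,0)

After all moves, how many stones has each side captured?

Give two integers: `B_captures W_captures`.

Answer: 1 0

Derivation:
Move 1: B@(0,2) -> caps B=0 W=0
Move 2: W@(3,3) -> caps B=0 W=0
Move 3: B@(3,1) -> caps B=0 W=0
Move 4: W@(1,0) -> caps B=0 W=0
Move 5: B@(2,1) -> caps B=0 W=0
Move 6: W@(0,1) -> caps B=0 W=0
Move 7: B@(2,2) -> caps B=0 W=0
Move 8: W@(0,3) -> caps B=0 W=0
Move 9: B@(1,3) -> caps B=1 W=0
Move 10: W@(0,0) -> caps B=1 W=0
Move 11: B@(3,0) -> caps B=1 W=0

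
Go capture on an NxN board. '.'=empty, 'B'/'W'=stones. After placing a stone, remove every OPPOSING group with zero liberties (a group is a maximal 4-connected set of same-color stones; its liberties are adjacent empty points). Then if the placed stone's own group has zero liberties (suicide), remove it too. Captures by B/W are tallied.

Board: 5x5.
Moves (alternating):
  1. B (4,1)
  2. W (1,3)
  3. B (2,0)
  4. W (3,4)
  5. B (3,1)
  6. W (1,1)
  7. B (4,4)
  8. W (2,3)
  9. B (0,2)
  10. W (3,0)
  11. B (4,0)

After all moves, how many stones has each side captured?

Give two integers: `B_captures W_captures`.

Answer: 1 0

Derivation:
Move 1: B@(4,1) -> caps B=0 W=0
Move 2: W@(1,3) -> caps B=0 W=0
Move 3: B@(2,0) -> caps B=0 W=0
Move 4: W@(3,4) -> caps B=0 W=0
Move 5: B@(3,1) -> caps B=0 W=0
Move 6: W@(1,1) -> caps B=0 W=0
Move 7: B@(4,4) -> caps B=0 W=0
Move 8: W@(2,3) -> caps B=0 W=0
Move 9: B@(0,2) -> caps B=0 W=0
Move 10: W@(3,0) -> caps B=0 W=0
Move 11: B@(4,0) -> caps B=1 W=0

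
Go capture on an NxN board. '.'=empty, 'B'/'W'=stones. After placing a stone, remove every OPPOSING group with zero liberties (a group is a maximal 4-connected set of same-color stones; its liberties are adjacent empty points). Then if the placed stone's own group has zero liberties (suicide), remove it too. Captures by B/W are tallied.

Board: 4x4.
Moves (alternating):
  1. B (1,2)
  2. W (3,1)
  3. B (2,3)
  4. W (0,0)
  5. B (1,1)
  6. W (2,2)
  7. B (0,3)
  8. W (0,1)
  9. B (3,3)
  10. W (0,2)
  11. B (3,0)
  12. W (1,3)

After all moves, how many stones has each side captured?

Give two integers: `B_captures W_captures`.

Answer: 0 1

Derivation:
Move 1: B@(1,2) -> caps B=0 W=0
Move 2: W@(3,1) -> caps B=0 W=0
Move 3: B@(2,3) -> caps B=0 W=0
Move 4: W@(0,0) -> caps B=0 W=0
Move 5: B@(1,1) -> caps B=0 W=0
Move 6: W@(2,2) -> caps B=0 W=0
Move 7: B@(0,3) -> caps B=0 W=0
Move 8: W@(0,1) -> caps B=0 W=0
Move 9: B@(3,3) -> caps B=0 W=0
Move 10: W@(0,2) -> caps B=0 W=0
Move 11: B@(3,0) -> caps B=0 W=0
Move 12: W@(1,3) -> caps B=0 W=1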